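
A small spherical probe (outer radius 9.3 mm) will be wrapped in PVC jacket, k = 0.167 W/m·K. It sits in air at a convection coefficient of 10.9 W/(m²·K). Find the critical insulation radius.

For a sphere r_cr = 2k/h = 2×0.167/10.9
r_cr = 30.6 mm; since the bare radius (9.3 mm) is below r_cr, adding a thin layer of insulation will *increase* heat loss.

r_cr ≈ 30.6 mm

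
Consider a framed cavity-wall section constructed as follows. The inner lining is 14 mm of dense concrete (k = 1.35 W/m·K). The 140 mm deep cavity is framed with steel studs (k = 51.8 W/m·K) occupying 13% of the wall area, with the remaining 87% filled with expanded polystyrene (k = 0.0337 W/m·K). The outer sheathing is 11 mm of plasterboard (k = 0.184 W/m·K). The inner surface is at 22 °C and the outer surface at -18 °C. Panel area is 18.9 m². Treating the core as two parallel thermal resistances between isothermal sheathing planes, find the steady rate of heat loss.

Sheathing layers in series; stud and cavity paths in parallel between them.
R_inner = 0.014/(1.35×18.9) = 5.487×10^-4 K/W
R_stud  = 0.14/(51.8×0.13×18.9) = 0.0011 K/W
R_cav   = 0.14/(0.0337×0.87×18.9) = 0.2526 K/W
1/R_core = 1/R_stud + 1/R_cav → R_core = 0.001095 K/W
R_outer = 0.011/(0.184×18.9) = 0.003163 K/W
R_total = 0.004807 K/W
Q = ΔT/R_total = 40/0.004807

Q ≈ 8320 W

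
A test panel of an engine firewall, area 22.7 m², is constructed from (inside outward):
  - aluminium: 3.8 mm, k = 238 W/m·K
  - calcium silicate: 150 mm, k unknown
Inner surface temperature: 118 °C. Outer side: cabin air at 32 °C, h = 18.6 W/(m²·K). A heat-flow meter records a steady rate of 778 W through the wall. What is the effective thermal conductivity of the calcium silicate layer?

k ≈ 0.0611 W/(m·K)

Treating each layer as a thermal resistance in series:
R_aluminium = L/(kA) = 0.0038/(238×22.7) = 7.034×10^-7 K/W
R_outer film = 1/(h_o·A) = 1/(18.6×22.7) = 0.002368 K/W
Sum of known resistances R_other = 0.002369 K/W
Total R = ΔT/Q = 86/778 = 0.1105 K/W
R_calcium silicate = R_total − R_other = 0.1082 K/W
k = L/(R·A) = 0.15/(0.1082×22.7)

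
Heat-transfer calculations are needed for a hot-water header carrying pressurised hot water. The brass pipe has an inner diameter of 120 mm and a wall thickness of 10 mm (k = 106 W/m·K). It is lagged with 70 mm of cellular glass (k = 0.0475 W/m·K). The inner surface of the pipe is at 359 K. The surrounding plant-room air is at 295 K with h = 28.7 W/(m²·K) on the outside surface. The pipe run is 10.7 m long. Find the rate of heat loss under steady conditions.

Q ≈ 290 W

Per-layer cylindrical resistances, series-summed:
R_brass pipe wall = ln(70/60)/(2π×106×10.7) = 2.163×10^-5 K/W
R_cellular glass = ln(140/70)/(2π×0.0475×10.7) = 0.2171 K/W
R_outer film = 1/(h_o·2πr_oL) = 1/(28.7×2π×0.14×10.7) = 0.003702 K/W
R_total = 0.2208 K/W
Q = ΔT/R_total = 64/0.2208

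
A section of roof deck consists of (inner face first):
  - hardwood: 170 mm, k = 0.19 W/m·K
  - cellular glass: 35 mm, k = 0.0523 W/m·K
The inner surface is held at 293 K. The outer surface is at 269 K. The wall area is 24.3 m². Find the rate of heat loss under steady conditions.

Thermal resistances in series:
R_hardwood = L/(kA) = 0.17/(0.19×24.3) = 0.03682 K/W
R_cellular glass = L/(kA) = 0.035/(0.0523×24.3) = 0.02754 K/W
R_total = 0.06436 K/W
Q = ΔT / R_total = 24 / 0.06436

Q ≈ 373 W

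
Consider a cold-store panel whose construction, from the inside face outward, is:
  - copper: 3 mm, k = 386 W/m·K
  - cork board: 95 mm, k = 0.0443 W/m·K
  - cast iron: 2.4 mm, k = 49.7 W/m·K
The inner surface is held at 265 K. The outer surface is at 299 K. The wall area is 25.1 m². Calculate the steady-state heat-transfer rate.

Q ≈ 398 W

Using the resistance-network approach (series):
R_copper = L/(kA) = 0.003/(386×25.1) = 3.096×10^-7 K/W
R_cork board = L/(kA) = 0.095/(0.0443×25.1) = 0.08544 K/W
R_cast iron = L/(kA) = 0.0024/(49.7×25.1) = 1.924×10^-6 K/W
R_total = 0.08544 K/W
Q = ΔT / R_total = 34 / 0.08544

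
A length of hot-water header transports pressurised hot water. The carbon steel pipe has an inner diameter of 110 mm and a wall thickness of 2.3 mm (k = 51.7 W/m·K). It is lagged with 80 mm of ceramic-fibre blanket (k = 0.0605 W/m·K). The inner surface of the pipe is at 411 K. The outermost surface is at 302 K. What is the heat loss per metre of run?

Treating each annulus and film as a series resistance:
R_carbon steel pipe wall = ln(57.3/55)/(2π×51.7×1) = 1.261×10^-4 K/W
R_ceramic-fibre blanket = ln(137.3/57.3)/(2π×0.0605×1) = 2.299 K/W
R_total = 2.299 K/W
Q = ΔT/R_total = 109/2.299

q′ ≈ 47.4 W/m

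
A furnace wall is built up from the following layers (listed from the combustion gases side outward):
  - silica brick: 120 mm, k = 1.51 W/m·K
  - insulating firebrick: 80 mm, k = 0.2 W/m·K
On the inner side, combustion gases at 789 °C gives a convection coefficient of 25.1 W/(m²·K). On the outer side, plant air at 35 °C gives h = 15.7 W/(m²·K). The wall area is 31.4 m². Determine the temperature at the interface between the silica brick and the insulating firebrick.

T ≈ 635 °C

Series thermal resistances:
R_inner film = 1/(h_i·A) = 1/(25.1×31.4) = 0.001269 K/W
R_silica brick = L/(kA) = 0.12/(1.51×31.4) = 0.002531 K/W
R_insulating firebrick = L/(kA) = 0.08/(0.2×31.4) = 0.01274 K/W
R_outer film = 1/(h_o·A) = 1/(15.7×31.4) = 0.002028 K/W
R_total = 0.01857 K/W;  Q = ΔT/R_total = 754/0.01857 = 40610 W
T_interface = T_inner − Q·ΣR(inner→interface) = 789 − 40600×0.0038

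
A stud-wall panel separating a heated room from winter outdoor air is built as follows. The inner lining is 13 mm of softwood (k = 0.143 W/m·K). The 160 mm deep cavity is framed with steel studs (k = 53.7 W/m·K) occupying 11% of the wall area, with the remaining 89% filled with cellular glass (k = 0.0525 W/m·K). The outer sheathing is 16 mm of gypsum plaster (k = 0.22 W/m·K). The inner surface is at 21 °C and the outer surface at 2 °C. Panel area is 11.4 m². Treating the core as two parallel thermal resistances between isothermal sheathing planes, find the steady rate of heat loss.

Q ≈ 1140 W

Sheathing layers in series; stud and cavity paths in parallel between them.
R_inner = 0.013/(0.143×11.4) = 0.007974 K/W
R_stud  = 0.16/(53.7×0.11×11.4) = 0.002376 K/W
R_cav   = 0.16/(0.0525×0.89×11.4) = 0.3004 K/W
1/R_core = 1/R_stud + 1/R_cav → R_core = 0.002357 K/W
R_outer = 0.016/(0.22×11.4) = 0.00638 K/W
R_total = 0.01671 K/W
Q = ΔT/R_total = 19/0.01671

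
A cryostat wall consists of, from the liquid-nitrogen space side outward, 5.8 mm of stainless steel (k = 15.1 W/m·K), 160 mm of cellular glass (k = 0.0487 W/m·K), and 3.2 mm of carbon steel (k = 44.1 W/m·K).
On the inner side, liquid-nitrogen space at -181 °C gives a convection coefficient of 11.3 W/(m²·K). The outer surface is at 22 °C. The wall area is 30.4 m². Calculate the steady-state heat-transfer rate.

Q ≈ 1830 W

Treating each layer as a thermal resistance in series:
R_inner film = 1/(h_i·A) = 1/(11.3×30.4) = 0.002911 K/W
R_stainless steel = L/(kA) = 0.0058/(15.1×30.4) = 1.264×10^-5 K/W
R_cellular glass = L/(kA) = 0.16/(0.0487×30.4) = 0.1081 K/W
R_carbon steel = L/(kA) = 0.0032/(44.1×30.4) = 2.387×10^-6 K/W
R_total = 0.111 K/W
Q = ΔT / R_total = 203 / 0.111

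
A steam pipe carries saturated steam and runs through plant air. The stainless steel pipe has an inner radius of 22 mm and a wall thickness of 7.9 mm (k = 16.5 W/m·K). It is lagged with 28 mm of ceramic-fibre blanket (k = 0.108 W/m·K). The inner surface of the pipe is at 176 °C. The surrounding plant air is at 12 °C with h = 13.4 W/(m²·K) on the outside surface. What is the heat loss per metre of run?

Radial resistances (cylindrical: R_cond = ln(r_o/r_i)/(2πkL), R_conv = 1/(h·2πrL)):
R_stainless steel pipe wall = ln(29.9/22)/(2π×16.5×1) = 0.002959 K/W
R_ceramic-fibre blanket = ln(57.9/29.9)/(2π×0.108×1) = 0.9739 K/W
R_outer film = 1/(h_o·2πr_oL) = 1/(13.4×2π×0.0579×1) = 0.2051 K/W
R_total = 1.182 K/W
Q = ΔT/R_total = 164/1.182

q′ ≈ 139 W/m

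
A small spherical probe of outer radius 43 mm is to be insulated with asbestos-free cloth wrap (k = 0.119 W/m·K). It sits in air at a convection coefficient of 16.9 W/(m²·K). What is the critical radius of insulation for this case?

r_cr ≈ 14.1 mm

For a sphere r_cr = 2k/h = 2×0.119/16.9
r_cr = 14.1 mm; since the bare radius (43 mm) is above r_cr, any added insulation will reduce heat loss.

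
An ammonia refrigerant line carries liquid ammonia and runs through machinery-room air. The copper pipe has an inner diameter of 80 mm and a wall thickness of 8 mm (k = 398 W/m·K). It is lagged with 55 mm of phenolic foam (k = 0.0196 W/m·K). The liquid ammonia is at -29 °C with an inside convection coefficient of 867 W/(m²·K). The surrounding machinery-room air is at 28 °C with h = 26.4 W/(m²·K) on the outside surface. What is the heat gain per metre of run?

q′ ≈ 9.1 W/m

Per-layer cylindrical resistances, series-summed:
R_inner film = 1/(h_i·2πr₁L) = 1/(867×2π×0.04×1) = 0.004589 K/W
R_copper pipe wall = ln(48/40)/(2π×398×1) = 7.291×10^-5 K/W
R_phenolic foam = ln(103/48)/(2π×0.0196×1) = 6.2 K/W
R_outer film = 1/(h_o·2πr_oL) = 1/(26.4×2π×0.103×1) = 0.05853 K/W
R_total = 6.263 K/W
Q = ΔT/R_total = 57/6.263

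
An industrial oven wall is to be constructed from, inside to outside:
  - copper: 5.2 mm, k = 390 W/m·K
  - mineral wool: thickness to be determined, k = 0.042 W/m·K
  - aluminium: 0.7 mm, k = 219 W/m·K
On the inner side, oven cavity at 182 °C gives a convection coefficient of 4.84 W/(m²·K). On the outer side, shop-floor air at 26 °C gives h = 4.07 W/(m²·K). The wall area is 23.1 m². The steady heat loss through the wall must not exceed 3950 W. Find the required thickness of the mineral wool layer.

Thermal resistances in series:
R_inner film = 1/(h_i·A) = 1/(4.84×23.1) = 0.008944 K/W
R_copper = L/(kA) = 0.0052/(390×23.1) = 5.772×10^-7 K/W
R_aluminium = L/(kA) = 0.0007/(219×23.1) = 1.384×10^-7 K/W
R_outer film = 1/(h_o·A) = 1/(4.07×23.1) = 0.01064 K/W
Sum of the known resistances R_other = 0.01958 K/W
Required total resistance R_tot = ΔT/Q_allow = 156/3950 = 0.03949 K/W
R_mineral wool = R_tot − R_other = 0.01991 K/W
L = R·k·A = 0.01991×0.042×23.1

L ≈ 19.3 mm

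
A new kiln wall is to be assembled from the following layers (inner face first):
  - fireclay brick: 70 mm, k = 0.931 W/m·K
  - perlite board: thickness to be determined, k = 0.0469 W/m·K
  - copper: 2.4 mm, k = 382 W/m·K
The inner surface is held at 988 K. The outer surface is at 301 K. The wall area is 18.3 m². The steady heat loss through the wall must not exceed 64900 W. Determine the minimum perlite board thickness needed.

L ≈ 5.56 mm

Model the wall as resistances in series:
R_fireclay brick = L/(kA) = 0.07/(0.931×18.3) = 0.004109 K/W
R_copper = L/(kA) = 0.0024/(382×18.3) = 3.433×10^-7 K/W
Sum of the known resistances R_other = 0.004109 K/W
Required total resistance R_tot = ΔT/Q_allow = 687/64900 = 0.01059 K/W
R_perlite board = R_tot − R_other = 0.006477 K/W
L = R·k·A = 0.006477×0.0469×18.3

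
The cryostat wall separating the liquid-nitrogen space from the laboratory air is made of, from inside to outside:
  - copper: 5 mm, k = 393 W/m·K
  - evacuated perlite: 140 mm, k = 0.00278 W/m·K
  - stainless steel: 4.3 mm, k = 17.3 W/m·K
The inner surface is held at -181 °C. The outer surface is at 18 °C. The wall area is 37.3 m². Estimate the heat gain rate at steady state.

Q ≈ 147 W

Using the resistance-network approach (series):
R_copper = L/(kA) = 0.005/(393×37.3) = 3.411×10^-7 K/W
R_evacuated perlite = L/(kA) = 0.14/(0.00278×37.3) = 1.35 K/W
R_stainless steel = L/(kA) = 0.0043/(17.3×37.3) = 6.664×10^-6 K/W
R_total = 1.35 K/W
Q = ΔT / R_total = 199 / 1.35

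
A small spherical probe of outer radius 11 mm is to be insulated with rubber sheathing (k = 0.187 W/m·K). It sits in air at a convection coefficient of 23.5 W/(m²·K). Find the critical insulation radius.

For a sphere r_cr = 2k/h = 2×0.187/23.5
r_cr = 15.9 mm; since the bare radius (11 mm) is below r_cr, adding a thin layer of insulation will *increase* heat loss.

r_cr ≈ 15.9 mm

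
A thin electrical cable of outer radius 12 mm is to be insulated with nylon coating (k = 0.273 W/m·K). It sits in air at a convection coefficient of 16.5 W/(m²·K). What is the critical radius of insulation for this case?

For a cylinder r_cr = k/h = 0.273/16.5
r_cr = 16.5 mm; since the bare radius (12 mm) is below r_cr, adding a thin layer of insulation will *increase* heat loss.

r_cr ≈ 16.5 mm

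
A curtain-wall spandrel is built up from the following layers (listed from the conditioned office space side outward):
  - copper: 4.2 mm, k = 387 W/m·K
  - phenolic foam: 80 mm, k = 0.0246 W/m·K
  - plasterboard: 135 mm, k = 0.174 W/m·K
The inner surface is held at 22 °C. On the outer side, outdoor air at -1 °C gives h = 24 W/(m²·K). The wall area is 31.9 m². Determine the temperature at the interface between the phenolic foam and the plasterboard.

Thermal resistances in series:
R_copper = L/(kA) = 0.0042/(387×31.9) = 3.402×10^-7 K/W
R_phenolic foam = L/(kA) = 0.08/(0.0246×31.9) = 0.1019 K/W
R_plasterboard = L/(kA) = 0.135/(0.174×31.9) = 0.02432 K/W
R_outer film = 1/(h_o·A) = 1/(24×31.9) = 0.001306 K/W
R_total = 0.1276 K/W;  Q = ΔT/R_total = 23/0.1276 = 180.3 W
T_interface = T_inner − Q·ΣR(inner→interface) = 22 − 180×0.1019

T ≈ 3.62 °C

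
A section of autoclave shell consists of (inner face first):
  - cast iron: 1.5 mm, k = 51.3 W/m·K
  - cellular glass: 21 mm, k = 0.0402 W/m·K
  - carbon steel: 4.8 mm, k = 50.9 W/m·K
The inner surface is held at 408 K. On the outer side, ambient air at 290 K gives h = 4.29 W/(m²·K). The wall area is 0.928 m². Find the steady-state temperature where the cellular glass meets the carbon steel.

T ≈ 326 K

Model the wall as resistances in series:
R_cast iron = L/(kA) = 0.0015/(51.3×0.928) = 3.151×10^-5 K/W
R_cellular glass = L/(kA) = 0.021/(0.0402×0.928) = 0.5629 K/W
R_carbon steel = L/(kA) = 0.0048/(50.9×0.928) = 1.016×10^-4 K/W
R_outer film = 1/(h_o·A) = 1/(4.29×0.928) = 0.2512 K/W
R_total = 0.8142 K/W;  Q = ΔT/R_total = 118/0.8142 = 144.9 W
T_interface = T_inner − Q·ΣR(inner→interface) = 408 − 145×0.5629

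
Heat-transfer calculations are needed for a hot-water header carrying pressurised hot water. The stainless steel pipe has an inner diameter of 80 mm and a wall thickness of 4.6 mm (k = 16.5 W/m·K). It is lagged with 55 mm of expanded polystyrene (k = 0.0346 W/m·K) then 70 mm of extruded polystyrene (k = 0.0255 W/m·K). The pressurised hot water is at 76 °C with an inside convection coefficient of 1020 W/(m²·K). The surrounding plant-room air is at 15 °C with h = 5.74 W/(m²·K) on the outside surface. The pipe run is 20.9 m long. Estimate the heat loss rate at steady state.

Radial resistances (cylindrical: R_cond = ln(r_o/r_i)/(2πkL), R_conv = 1/(h·2πrL)):
R_inner film = 1/(h_i·2πr₁L) = 1/(1020×2π×0.04×20.9) = 1.866×10^-4 K/W
R_stainless steel pipe wall = ln(44.6/40)/(2π×16.5×20.9) = 5.024×10^-5 K/W
R_expanded polystyrene = ln(99.6/44.6)/(2π×0.0346×20.9) = 0.1768 K/W
R_extruded polystyrene = ln(169.6/99.6)/(2π×0.0255×20.9) = 0.159 K/W
R_outer film = 1/(h_o·2πr_oL) = 1/(5.74×2π×0.1696×20.9) = 0.007822 K/W
R_total = 0.3438 K/W
Q = ΔT/R_total = 61/0.3438

Q ≈ 177 W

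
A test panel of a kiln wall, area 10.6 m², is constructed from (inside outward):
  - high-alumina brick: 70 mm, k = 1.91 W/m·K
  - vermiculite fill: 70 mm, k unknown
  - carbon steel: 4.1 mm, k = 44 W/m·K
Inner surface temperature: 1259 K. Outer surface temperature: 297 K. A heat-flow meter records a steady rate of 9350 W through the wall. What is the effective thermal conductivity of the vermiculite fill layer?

Series thermal resistances:
R_high-alumina brick = L/(kA) = 0.07/(1.91×10.6) = 0.003457 K/W
R_carbon steel = L/(kA) = 0.0041/(44×10.6) = 8.791×10^-6 K/W
Sum of known resistances R_other = 0.003466 K/W
Total R = ΔT/Q = 962/9350 = 0.1029 K/W
R_vermiculite fill = R_total − R_other = 0.09942 K/W
k = L/(R·A) = 0.07/(0.09942×10.6)

k ≈ 0.0664 W/(m·K)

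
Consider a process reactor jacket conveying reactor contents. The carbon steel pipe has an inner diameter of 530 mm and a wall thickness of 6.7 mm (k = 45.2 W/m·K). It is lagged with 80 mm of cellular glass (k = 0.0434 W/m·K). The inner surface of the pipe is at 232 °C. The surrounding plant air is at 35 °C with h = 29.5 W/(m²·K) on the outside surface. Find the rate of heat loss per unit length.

q′ ≈ 205 W/m

Cylindrical conduction, so R = ln(r₂/r₁)/(2πkL) per layer, in series:
R_carbon steel pipe wall = ln(271.7/265)/(2π×45.2×1) = 8.792×10^-5 K/W
R_cellular glass = ln(351.7/271.7)/(2π×0.0434×1) = 0.9464 K/W
R_outer film = 1/(h_o·2πr_oL) = 1/(29.5×2π×0.3517×1) = 0.01534 K/W
R_total = 0.9618 K/W
Q = ΔT/R_total = 197/0.9618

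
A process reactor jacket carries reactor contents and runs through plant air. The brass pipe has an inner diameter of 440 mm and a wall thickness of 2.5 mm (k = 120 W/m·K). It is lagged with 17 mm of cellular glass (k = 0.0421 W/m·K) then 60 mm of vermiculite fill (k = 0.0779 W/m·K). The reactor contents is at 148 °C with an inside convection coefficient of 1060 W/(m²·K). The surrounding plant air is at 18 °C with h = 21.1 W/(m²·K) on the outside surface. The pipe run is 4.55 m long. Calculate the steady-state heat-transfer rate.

Q ≈ 777 W

Radial resistances (cylindrical: R_cond = ln(r_o/r_i)/(2πkL), R_conv = 1/(h·2πrL)):
R_inner film = 1/(h_i·2πr₁L) = 1/(1060×2π×0.22×4.55) = 1.5×10^-4 K/W
R_brass pipe wall = ln(222.5/220)/(2π×120×4.55) = 3.294×10^-6 K/W
R_cellular glass = ln(239.5/222.5)/(2π×0.0421×4.55) = 0.06117 K/W
R_vermiculite fill = ln(299.5/239.5)/(2π×0.0779×4.55) = 0.1004 K/W
R_outer film = 1/(h_o·2πr_oL) = 1/(21.1×2π×0.2995×4.55) = 0.005535 K/W
R_total = 0.1672 K/W
Q = ΔT/R_total = 130/0.1672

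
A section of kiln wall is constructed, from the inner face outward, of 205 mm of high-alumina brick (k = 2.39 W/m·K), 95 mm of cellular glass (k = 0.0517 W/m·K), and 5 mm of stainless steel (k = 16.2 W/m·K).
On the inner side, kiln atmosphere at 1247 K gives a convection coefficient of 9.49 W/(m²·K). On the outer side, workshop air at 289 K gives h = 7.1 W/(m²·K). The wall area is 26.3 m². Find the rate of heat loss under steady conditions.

Q ≈ 11600 W

Thermal resistances in series:
R_inner film = 1/(h_i·A) = 1/(9.49×26.3) = 0.004007 K/W
R_high-alumina brick = L/(kA) = 0.205/(2.39×26.3) = 0.003261 K/W
R_cellular glass = L/(kA) = 0.095/(0.0517×26.3) = 0.06987 K/W
R_stainless steel = L/(kA) = 0.005/(16.2×26.3) = 1.174×10^-5 K/W
R_outer film = 1/(h_o·A) = 1/(7.1×26.3) = 0.005355 K/W
R_total = 0.0825 K/W
Q = ΔT / R_total = 958 / 0.0825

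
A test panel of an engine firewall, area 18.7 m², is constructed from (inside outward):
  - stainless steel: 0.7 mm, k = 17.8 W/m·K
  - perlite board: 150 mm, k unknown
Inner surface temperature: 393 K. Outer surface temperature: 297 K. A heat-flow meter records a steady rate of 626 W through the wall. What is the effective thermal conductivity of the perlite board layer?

Model the wall as resistances in series:
R_stainless steel = L/(kA) = 0.0007/(17.8×18.7) = 2.103×10^-6 K/W
Sum of known resistances R_other = 2.103×10^-6 K/W
Total R = ΔT/Q = 96/626 = 0.1534 K/W
R_perlite board = R_total − R_other = 0.1534 K/W
k = L/(R·A) = 0.15/(0.1534×18.7)

k ≈ 0.0523 W/(m·K)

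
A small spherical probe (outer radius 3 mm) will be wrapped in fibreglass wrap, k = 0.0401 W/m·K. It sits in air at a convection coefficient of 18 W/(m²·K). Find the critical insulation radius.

r_cr ≈ 4.46 mm

For a sphere r_cr = 2k/h = 2×0.0401/18
r_cr = 4.46 mm; since the bare radius (3 mm) is below r_cr, adding a thin layer of insulation will *increase* heat loss.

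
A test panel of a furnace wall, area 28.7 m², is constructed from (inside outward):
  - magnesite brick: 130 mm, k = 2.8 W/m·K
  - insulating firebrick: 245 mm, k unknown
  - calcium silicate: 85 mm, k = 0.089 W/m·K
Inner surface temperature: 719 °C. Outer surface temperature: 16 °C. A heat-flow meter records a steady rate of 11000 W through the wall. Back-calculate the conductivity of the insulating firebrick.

k ≈ 0.294 W/(m·K)

Model the wall as resistances in series:
R_magnesite brick = L/(kA) = 0.13/(2.8×28.7) = 0.001618 K/W
R_calcium silicate = L/(kA) = 0.085/(0.089×28.7) = 0.03328 K/W
Sum of known resistances R_other = 0.03489 K/W
Total R = ΔT/Q = 703/11000 = 0.06391 K/W
R_insulating firebrick = R_total − R_other = 0.02901 K/W
k = L/(R·A) = 0.245/(0.02901×28.7)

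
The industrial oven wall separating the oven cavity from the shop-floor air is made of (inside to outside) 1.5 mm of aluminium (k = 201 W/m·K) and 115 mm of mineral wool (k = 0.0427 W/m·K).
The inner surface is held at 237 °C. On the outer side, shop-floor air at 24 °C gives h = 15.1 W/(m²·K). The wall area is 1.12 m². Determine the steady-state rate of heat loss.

Q ≈ 86.5 W

Treating each layer as a thermal resistance in series:
R_aluminium = L/(kA) = 0.0015/(201×1.12) = 6.663×10^-6 K/W
R_mineral wool = L/(kA) = 0.115/(0.0427×1.12) = 2.405 K/W
R_outer film = 1/(h_o·A) = 1/(15.1×1.12) = 0.05913 K/W
R_total = 2.464 K/W
Q = ΔT / R_total = 213 / 2.464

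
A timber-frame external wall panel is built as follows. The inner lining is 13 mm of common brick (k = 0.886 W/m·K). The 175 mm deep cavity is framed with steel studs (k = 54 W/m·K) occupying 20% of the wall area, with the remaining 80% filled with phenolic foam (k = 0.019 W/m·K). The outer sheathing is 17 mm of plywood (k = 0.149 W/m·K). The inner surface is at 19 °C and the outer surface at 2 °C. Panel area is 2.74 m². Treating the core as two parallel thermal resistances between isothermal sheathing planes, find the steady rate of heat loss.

Q ≈ 321 W

Sheathing layers in series; stud and cavity paths in parallel between them.
R_inner = 0.013/(0.886×2.74) = 0.005355 K/W
R_stud  = 0.175/(54×0.2×2.74) = 0.005914 K/W
R_cav   = 0.175/(0.019×0.8×2.74) = 4.202 K/W
1/R_core = 1/R_stud + 1/R_cav → R_core = 0.005905 K/W
R_outer = 0.017/(0.149×2.74) = 0.04164 K/W
R_total = 0.0529 K/W
Q = ΔT/R_total = 17/0.0529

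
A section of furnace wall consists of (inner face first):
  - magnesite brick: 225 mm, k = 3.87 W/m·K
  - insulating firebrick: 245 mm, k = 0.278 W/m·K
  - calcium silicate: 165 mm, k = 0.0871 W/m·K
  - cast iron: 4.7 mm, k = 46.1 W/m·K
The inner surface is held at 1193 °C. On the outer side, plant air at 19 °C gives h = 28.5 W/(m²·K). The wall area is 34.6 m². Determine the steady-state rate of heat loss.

Q ≈ 14200 W

Using the resistance-network approach (series):
R_magnesite brick = L/(kA) = 0.225/(3.87×34.6) = 0.00168 K/W
R_insulating firebrick = L/(kA) = 0.245/(0.278×34.6) = 0.02547 K/W
R_calcium silicate = L/(kA) = 0.165/(0.0871×34.6) = 0.05475 K/W
R_cast iron = L/(kA) = 0.0047/(46.1×34.6) = 2.947×10^-6 K/W
R_outer film = 1/(h_o·A) = 1/(28.5×34.6) = 0.001014 K/W
R_total = 0.08292 K/W
Q = ΔT / R_total = 1174 / 0.08292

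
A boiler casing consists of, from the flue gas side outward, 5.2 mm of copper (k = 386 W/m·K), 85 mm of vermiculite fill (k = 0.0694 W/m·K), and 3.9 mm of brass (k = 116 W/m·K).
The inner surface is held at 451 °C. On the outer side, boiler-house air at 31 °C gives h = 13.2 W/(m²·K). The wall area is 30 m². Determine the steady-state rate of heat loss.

Q ≈ 9690 W

Thermal resistances in series:
R_copper = L/(kA) = 0.0052/(386×30) = 4.491×10^-7 K/W
R_vermiculite fill = L/(kA) = 0.085/(0.0694×30) = 0.04083 K/W
R_brass = L/(kA) = 0.0039/(116×30) = 1.121×10^-6 K/W
R_outer film = 1/(h_o·A) = 1/(13.2×30) = 0.002525 K/W
R_total = 0.04335 K/W
Q = ΔT / R_total = 420 / 0.04335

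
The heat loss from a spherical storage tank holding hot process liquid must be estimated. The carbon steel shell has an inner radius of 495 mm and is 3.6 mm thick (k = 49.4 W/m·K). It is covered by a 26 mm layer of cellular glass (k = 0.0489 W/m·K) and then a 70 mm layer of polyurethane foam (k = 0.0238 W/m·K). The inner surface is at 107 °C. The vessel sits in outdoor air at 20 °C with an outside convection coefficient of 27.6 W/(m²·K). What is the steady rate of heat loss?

Radial (spherical) resistances in series:
R_carbon steel shell = (1/0.495 − 1/0.4986)/(4π×49.4) = 2.35×10^-5 K/W
R_cellular glass = (1/0.4986 − 1/0.5246)/(4π×0.0489) = 0.1618 K/W
R_polyurethane foam = (1/0.5246 − 1/0.5946)/(4π×0.0238) = 0.7503 K/W
R_outer film = 1/(h·4πr_o²) = 1/(27.6×4π×0.5946²) = 0.008155 K/W
R_total = 0.9203 K/W
Q = ΔT/R_total = 87/0.9203

Q ≈ 94.5 W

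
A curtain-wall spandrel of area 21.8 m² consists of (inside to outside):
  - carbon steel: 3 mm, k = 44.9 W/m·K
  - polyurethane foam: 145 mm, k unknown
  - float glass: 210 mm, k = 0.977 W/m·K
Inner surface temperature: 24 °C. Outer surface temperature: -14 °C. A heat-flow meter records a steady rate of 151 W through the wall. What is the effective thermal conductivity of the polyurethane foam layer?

Treating each layer as a thermal resistance in series:
R_carbon steel = L/(kA) = 0.003/(44.9×21.8) = 3.065×10^-6 K/W
R_float glass = L/(kA) = 0.21/(0.977×21.8) = 0.00986 K/W
Sum of known resistances R_other = 0.009863 K/W
Total R = ΔT/Q = 38/151 = 0.2517 K/W
R_polyurethane foam = R_total − R_other = 0.2418 K/W
k = L/(R·A) = 0.145/(0.2418×21.8)

k ≈ 0.0275 W/(m·K)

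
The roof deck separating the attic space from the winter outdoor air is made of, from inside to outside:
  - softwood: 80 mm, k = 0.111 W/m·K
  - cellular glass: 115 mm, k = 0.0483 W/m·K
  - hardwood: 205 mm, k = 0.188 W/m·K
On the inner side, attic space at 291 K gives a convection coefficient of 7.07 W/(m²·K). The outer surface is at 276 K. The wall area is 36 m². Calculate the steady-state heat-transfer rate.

Q ≈ 125 W

Series thermal resistances:
R_inner film = 1/(h_i·A) = 1/(7.07×36) = 0.003929 K/W
R_softwood = L/(kA) = 0.08/(0.111×36) = 0.02002 K/W
R_cellular glass = L/(kA) = 0.115/(0.0483×36) = 0.06614 K/W
R_hardwood = L/(kA) = 0.205/(0.188×36) = 0.03029 K/W
R_total = 0.1204 K/W
Q = ΔT / R_total = 15 / 0.1204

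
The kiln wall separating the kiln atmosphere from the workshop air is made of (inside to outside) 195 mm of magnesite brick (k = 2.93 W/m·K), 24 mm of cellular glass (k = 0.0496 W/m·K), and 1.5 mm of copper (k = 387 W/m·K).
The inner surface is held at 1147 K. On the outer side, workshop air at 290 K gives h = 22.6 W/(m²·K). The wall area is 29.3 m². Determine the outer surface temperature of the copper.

T ≈ 354 K

Series thermal resistances:
R_magnesite brick = L/(kA) = 0.195/(2.93×29.3) = 0.002271 K/W
R_cellular glass = L/(kA) = 0.024/(0.0496×29.3) = 0.01651 K/W
R_copper = L/(kA) = 0.0015/(387×29.3) = 1.323×10^-7 K/W
R_outer film = 1/(h_o·A) = 1/(22.6×29.3) = 0.00151 K/W
R_total = 0.0203 K/W;  Q = ΔT/R_total = 857/0.0203 = 42220 W
T_interface = T_inner − Q·ΣR(inner→interface) = 1147 − 42200×0.01879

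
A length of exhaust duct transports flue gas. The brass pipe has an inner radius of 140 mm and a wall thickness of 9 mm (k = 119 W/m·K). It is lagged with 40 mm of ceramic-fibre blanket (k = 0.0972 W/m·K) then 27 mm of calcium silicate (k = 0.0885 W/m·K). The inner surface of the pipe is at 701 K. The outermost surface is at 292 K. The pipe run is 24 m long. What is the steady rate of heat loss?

For a radial system each layer contributes R = ln(r_out/r_in)/(2πkL); films add R = 1/(hA).
R_brass pipe wall = ln(149/140)/(2π×119×24) = 3.472×10^-6 K/W
R_ceramic-fibre blanket = ln(189/149)/(2π×0.0972×24) = 0.01622 K/W
R_calcium silicate = ln(216/189)/(2π×0.0885×24) = 0.01001 K/W
R_total = 0.02623 K/W
Q = ΔT/R_total = 409/0.02623

Q ≈ 15600 W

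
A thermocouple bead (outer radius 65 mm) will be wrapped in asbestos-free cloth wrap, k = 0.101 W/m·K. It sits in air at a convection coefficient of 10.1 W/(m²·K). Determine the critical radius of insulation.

r_cr ≈ 20 mm

For a sphere r_cr = 2k/h = 2×0.101/10.1
r_cr = 20 mm; since the bare radius (65 mm) is above r_cr, any added insulation will reduce heat loss.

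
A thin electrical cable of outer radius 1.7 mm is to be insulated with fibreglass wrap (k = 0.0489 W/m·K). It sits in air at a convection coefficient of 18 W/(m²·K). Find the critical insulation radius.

For a cylinder r_cr = k/h = 0.0489/18
r_cr = 2.72 mm; since the bare radius (1.7 mm) is below r_cr, adding a thin layer of insulation will *increase* heat loss.

r_cr ≈ 2.72 mm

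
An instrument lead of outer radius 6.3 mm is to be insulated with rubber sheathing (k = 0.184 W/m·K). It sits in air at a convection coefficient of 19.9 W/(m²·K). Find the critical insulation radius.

r_cr ≈ 9.25 mm

For a cylinder r_cr = k/h = 0.184/19.9
r_cr = 9.25 mm; since the bare radius (6.3 mm) is below r_cr, adding a thin layer of insulation will *increase* heat loss.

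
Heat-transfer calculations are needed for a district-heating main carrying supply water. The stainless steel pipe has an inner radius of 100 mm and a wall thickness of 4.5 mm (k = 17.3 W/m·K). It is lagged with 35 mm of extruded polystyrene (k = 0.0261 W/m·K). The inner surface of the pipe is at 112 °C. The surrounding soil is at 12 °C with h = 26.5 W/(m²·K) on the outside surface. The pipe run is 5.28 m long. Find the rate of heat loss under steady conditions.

For a radial system each layer contributes R = ln(r_out/r_in)/(2πkL); films add R = 1/(hA).
R_stainless steel pipe wall = ln(104.5/100)/(2π×17.3×5.28) = 7.669×10^-5 K/W
R_extruded polystyrene = ln(139.5/104.5)/(2π×0.0261×5.28) = 0.3336 K/W
R_outer film = 1/(h_o·2πr_oL) = 1/(26.5×2π×0.1395×5.28) = 0.008154 K/W
R_total = 0.3419 K/W
Q = ΔT/R_total = 100/0.3419

Q ≈ 293 W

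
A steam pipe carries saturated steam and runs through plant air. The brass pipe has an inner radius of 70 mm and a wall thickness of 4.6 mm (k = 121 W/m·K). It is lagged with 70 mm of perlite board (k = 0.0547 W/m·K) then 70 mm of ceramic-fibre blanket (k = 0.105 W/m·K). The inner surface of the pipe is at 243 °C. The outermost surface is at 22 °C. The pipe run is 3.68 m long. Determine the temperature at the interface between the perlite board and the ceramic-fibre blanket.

Treating each annulus and film as a series resistance:
R_brass pipe wall = ln(74.6/70)/(2π×121×3.68) = 2.275×10^-5 K/W
R_perlite board = ln(144.6/74.6)/(2π×0.0547×3.68) = 0.5233 K/W
R_ceramic-fibre blanket = ln(214.6/144.6)/(2π×0.105×3.68) = 0.1626 K/W
R_total = 0.6859 K/W
Q = ΔT/R_total = 221/0.6859
Q = 322 W
T_interface = T_inner − Q·ΣR(inner→interface) = 243 − 322×0.5233

T ≈ 74.4 °C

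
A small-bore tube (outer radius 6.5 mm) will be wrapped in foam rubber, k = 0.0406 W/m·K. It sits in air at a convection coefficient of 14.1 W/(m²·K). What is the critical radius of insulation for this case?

r_cr ≈ 2.88 mm

For a cylinder r_cr = k/h = 0.0406/14.1
r_cr = 2.88 mm; since the bare radius (6.5 mm) is above r_cr, any added insulation will reduce heat loss.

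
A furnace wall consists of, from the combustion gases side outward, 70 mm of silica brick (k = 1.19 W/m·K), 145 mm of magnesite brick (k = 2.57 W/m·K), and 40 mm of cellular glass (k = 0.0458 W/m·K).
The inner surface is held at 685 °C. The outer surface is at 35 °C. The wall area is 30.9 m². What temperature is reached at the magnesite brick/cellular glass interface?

T ≈ 609 °C

Thermal resistances in series:
R_silica brick = L/(kA) = 0.07/(1.19×30.9) = 0.001904 K/W
R_magnesite brick = L/(kA) = 0.145/(2.57×30.9) = 0.001826 K/W
R_cellular glass = L/(kA) = 0.04/(0.0458×30.9) = 0.02826 K/W
R_total = 0.03199 K/W;  Q = ΔT/R_total = 650/0.03199 = 20320 W
T_interface = T_inner − Q·ΣR(inner→interface) = 685 − 20300×0.00373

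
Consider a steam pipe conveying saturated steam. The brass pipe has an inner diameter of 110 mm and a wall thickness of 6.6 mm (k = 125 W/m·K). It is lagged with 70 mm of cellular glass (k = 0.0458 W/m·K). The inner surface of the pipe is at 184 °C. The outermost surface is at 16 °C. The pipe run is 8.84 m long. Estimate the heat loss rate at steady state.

Q ≈ 563 W

Per-layer cylindrical resistances, series-summed:
R_brass pipe wall = ln(61.6/55)/(2π×125×8.84) = 1.632×10^-5 K/W
R_cellular glass = ln(131.6/61.6)/(2π×0.0458×8.84) = 0.2984 K/W
R_total = 0.2984 K/W
Q = ΔT/R_total = 168/0.2984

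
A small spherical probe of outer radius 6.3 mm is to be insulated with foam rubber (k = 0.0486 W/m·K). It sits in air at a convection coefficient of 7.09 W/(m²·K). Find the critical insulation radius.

r_cr ≈ 13.7 mm

For a sphere r_cr = 2k/h = 2×0.0486/7.09
r_cr = 13.7 mm; since the bare radius (6.3 mm) is below r_cr, adding a thin layer of insulation will *increase* heat loss.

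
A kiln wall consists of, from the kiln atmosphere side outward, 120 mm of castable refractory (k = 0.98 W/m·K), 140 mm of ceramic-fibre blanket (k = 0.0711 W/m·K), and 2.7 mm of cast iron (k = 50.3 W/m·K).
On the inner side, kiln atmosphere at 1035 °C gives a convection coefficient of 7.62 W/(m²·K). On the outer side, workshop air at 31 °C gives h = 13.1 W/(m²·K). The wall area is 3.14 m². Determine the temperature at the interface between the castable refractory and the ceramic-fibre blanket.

Model the wall as resistances in series:
R_inner film = 1/(h_i·A) = 1/(7.62×3.14) = 0.04179 K/W
R_castable refractory = L/(kA) = 0.12/(0.98×3.14) = 0.039 K/W
R_ceramic-fibre blanket = L/(kA) = 0.14/(0.0711×3.14) = 0.6271 K/W
R_cast iron = L/(kA) = 0.0027/(50.3×3.14) = 1.709×10^-5 K/W
R_outer film = 1/(h_o·A) = 1/(13.1×3.14) = 0.02431 K/W
R_total = 0.7322 K/W;  Q = ΔT/R_total = 1004/0.7322 = 1371 W
T_interface = T_inner − Q·ΣR(inner→interface) = 1035 − 1370×0.08079

T ≈ 924 °C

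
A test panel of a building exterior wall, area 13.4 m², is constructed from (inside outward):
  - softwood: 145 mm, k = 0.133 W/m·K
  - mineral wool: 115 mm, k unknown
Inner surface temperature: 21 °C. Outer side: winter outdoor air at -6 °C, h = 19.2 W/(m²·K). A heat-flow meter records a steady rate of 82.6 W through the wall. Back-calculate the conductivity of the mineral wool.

Thermal resistances in series:
R_softwood = L/(kA) = 0.145/(0.133×13.4) = 0.08136 K/W
R_outer film = 1/(h_o·A) = 1/(19.2×13.4) = 0.003887 K/W
Sum of known resistances R_other = 0.08525 K/W
Total R = ΔT/Q = 27/82.6 = 0.3269 K/W
R_mineral wool = R_total − R_other = 0.2416 K/W
k = L/(R·A) = 0.115/(0.2416×13.4)

k ≈ 0.0355 W/(m·K)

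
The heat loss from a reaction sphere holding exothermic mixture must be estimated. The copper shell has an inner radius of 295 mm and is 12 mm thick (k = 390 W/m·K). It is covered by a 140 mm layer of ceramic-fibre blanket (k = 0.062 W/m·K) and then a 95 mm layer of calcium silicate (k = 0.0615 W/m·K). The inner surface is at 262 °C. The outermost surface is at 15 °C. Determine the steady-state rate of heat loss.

Q ≈ 136 W

Radial (spherical) resistances in series:
R_copper shell = (1/0.295 − 1/0.307)/(4π×390) = 2.704×10^-5 K/W
R_ceramic-fibre blanket = (1/0.307 − 1/0.447)/(4π×0.062) = 1.309 K/W
R_calcium silicate = (1/0.447 − 1/0.542)/(4π×0.0615) = 0.5074 K/W
R_total = 1.817 K/W
Q = ΔT/R_total = 247/1.817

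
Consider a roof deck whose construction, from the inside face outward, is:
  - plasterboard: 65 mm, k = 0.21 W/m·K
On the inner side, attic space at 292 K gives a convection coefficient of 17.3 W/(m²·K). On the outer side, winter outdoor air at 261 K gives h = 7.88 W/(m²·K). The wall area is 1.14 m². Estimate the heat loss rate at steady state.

Thermal resistances in series:
R_inner film = 1/(h_i·A) = 1/(17.3×1.14) = 0.0507 K/W
R_plasterboard = L/(kA) = 0.065/(0.21×1.14) = 0.2715 K/W
R_outer film = 1/(h_o·A) = 1/(7.88×1.14) = 0.1113 K/W
R_total = 0.4335 K/W
Q = ΔT / R_total = 31 / 0.4335

Q ≈ 71.5 W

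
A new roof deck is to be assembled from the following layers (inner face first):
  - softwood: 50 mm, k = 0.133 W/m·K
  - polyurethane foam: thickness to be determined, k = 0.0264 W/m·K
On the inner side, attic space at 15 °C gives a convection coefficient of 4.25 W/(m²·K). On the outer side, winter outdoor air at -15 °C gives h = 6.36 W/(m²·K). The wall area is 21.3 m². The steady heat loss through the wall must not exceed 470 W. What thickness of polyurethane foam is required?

Series thermal resistances:
R_inner film = 1/(h_i·A) = 1/(4.25×21.3) = 0.01105 K/W
R_softwood = L/(kA) = 0.05/(0.133×21.3) = 0.01765 K/W
R_outer film = 1/(h_o·A) = 1/(6.36×21.3) = 0.007382 K/W
Sum of the known resistances R_other = 0.03608 K/W
Required total resistance R_tot = ΔT/Q_allow = 30/470 = 0.06383 K/W
R_polyurethane foam = R_tot − R_other = 0.02775 K/W
L = R·k·A = 0.02775×0.0264×21.3

L ≈ 15.6 mm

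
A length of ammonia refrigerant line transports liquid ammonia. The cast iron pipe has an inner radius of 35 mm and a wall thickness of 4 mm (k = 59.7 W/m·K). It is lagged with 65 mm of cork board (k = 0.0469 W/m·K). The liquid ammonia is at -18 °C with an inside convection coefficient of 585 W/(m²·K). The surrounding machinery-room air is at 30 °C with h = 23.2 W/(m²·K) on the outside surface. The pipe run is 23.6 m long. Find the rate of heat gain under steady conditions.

Radial resistances (cylindrical: R_cond = ln(r_o/r_i)/(2πkL), R_conv = 1/(h·2πrL)):
R_inner film = 1/(h_i·2πr₁L) = 1/(585×2π×0.035×23.6) = 3.294×10^-4 K/W
R_cast iron pipe wall = ln(39/35)/(2π×59.7×23.6) = 1.222×10^-5 K/W
R_cork board = ln(104/39)/(2π×0.0469×23.6) = 0.141 K/W
R_outer film = 1/(h_o·2πr_oL) = 1/(23.2×2π×0.104×23.6) = 0.002795 K/W
R_total = 0.1442 K/W
Q = ΔT/R_total = 48/0.1442

Q ≈ 333 W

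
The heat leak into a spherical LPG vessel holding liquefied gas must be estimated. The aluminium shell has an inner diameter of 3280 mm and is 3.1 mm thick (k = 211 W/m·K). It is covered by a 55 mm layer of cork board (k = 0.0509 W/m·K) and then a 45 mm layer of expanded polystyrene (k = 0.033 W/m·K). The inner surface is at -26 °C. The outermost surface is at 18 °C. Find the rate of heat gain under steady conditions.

Q ≈ 652 W

Each spherical layer contributes R = (1/r_i − 1/r_o)/(4πk):
R_aluminium shell = (1/1.64 − 1/1.6431)/(4π×211) = 4.339×10^-7 K/W
R_cork board = (1/1.6431 − 1/1.6981)/(4π×0.0509) = 0.03082 K/W
R_expanded polystyrene = (1/1.6981 − 1/1.7431)/(4π×0.033) = 0.03666 K/W
R_total = 0.06748 K/W
Q = ΔT/R_total = 44/0.06748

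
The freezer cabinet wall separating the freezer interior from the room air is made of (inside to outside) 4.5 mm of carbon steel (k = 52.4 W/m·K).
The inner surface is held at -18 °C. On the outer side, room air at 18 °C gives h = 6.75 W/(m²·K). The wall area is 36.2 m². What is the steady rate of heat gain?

Series thermal resistances:
R_carbon steel = L/(kA) = 0.0045/(52.4×36.2) = 2.372×10^-6 K/W
R_outer film = 1/(h_o·A) = 1/(6.75×36.2) = 0.004092 K/W
R_total = 0.004095 K/W
Q = ΔT / R_total = 36 / 0.004095

Q ≈ 8790 W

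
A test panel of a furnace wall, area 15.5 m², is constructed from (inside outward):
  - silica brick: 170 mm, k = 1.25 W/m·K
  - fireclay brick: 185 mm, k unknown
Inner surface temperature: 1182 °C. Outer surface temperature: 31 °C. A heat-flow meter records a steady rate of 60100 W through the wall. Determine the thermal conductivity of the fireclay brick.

Treating each layer as a thermal resistance in series:
R_silica brick = L/(kA) = 0.17/(1.25×15.5) = 0.008774 K/W
Sum of known resistances R_other = 0.008774 K/W
Total R = ΔT/Q = 1151/60100 = 0.01915 K/W
R_fireclay brick = R_total − R_other = 0.01038 K/W
k = L/(R·A) = 0.185/(0.01038×15.5)

k ≈ 1.15 W/(m·K)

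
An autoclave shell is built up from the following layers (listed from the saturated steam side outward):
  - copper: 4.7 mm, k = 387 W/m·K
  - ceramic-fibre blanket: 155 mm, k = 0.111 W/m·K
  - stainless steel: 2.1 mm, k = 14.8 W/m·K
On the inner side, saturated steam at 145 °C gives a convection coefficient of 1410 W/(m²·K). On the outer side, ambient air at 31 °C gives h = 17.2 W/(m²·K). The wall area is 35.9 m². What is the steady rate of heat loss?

Series thermal resistances:
R_inner film = 1/(h_i·A) = 1/(1410×35.9) = 1.976×10^-5 K/W
R_copper = L/(kA) = 0.0047/(387×35.9) = 3.383×10^-7 K/W
R_ceramic-fibre blanket = L/(kA) = 0.155/(0.111×35.9) = 0.0389 K/W
R_stainless steel = L/(kA) = 0.0021/(14.8×35.9) = 3.952×10^-6 K/W
R_outer film = 1/(h_o·A) = 1/(17.2×35.9) = 0.001619 K/W
R_total = 0.04054 K/W
Q = ΔT / R_total = 114 / 0.04054

Q ≈ 2810 W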